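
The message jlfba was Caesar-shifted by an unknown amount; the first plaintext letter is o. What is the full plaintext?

From the crib: j(9)−o(14)=-5≡21, so the shift is 21.
Subtract 21 from each ciphertext letter:
j(9): 9−21=-12≡14 → o
l(11): 11−21=-10≡16 → q
f(5): 5−21=-16≡10 → k
b(1): 1−21=-20≡6 → g
a(0): 0−21=-21≡5 → f

oqkgf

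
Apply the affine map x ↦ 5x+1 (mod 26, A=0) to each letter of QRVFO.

Q(16): 5·16+1=81≡3 → D
R(17): 5·17+1=86≡8 → I
V(21): 5·21+1=106≡2 → C
F(5): 5·5+1=26≡0 → A
O(14): 5·14+1=71≡19 → T

DICAT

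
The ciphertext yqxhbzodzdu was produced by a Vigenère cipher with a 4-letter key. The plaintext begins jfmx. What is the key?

Subtract each crib letter from the matching ciphertext letter (mod 26):
y(24)−j(9)=15 → p
q(16)−f(5)=11 → l
x(23)−m(12)=11 → l
h(7)−x(23)=-16≡10 → k

pllk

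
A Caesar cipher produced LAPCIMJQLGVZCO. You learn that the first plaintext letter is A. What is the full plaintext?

APERXBYFAVKORD

From the crib: L(11)−A(0)=11, so the shift is 11.
Subtract 11 from each ciphertext letter:
L(11): 11−11=0 → A
A(0): 0−11=-11≡15 → P
P(15): 15−11=4 → E
C(2): 2−11=-9≡17 → R
I(8): 8−11=-3≡23 → X
M(12): 12−11=1 → B
J(9): 9−11=-2≡24 → Y
Q(16): 16−11=5 → F
L(11): 11−11=0 → A
G(6): 6−11=-5≡21 → V
V(21): 21−11=10 → K
Z(25): 25−11=14 → O
C(2): 2−11=-9≡17 → R
O(14): 14−11=3 → D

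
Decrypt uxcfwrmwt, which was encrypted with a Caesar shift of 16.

ehmpgbwgd

u(20): 20−16=4 → e
x(23): 23−16=7 → h
c(2): 2−16=-14≡12 → m
f(5): 5−16=-11≡15 → p
w(22): 22−16=6 → g
r(17): 17−16=1 → b
m(12): 12−16=-4≡22 → w
w(22): 22−16=6 → g
t(19): 19−16=3 → d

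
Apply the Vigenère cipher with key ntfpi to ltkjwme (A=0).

ympyezx

Repeat the key across the message: ntfpint
l(11)+n(13): 24 → y
t(19)+t(19): 38≡12 → m
k(10)+f(5): 15 → p
j(9)+p(15): 24 → y
w(22)+i(8): 30≡4 → e
m(12)+n(13): 25 → z
e(4)+t(19): 23 → x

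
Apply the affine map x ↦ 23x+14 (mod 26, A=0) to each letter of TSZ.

JMR

T(19): 23·19+14=451≡9 → J
S(18): 23·18+14=428≡12 → M
Z(25): 23·25+14=589≡17 → R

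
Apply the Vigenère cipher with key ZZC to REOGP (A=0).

QDQFO

Repeat the key across the message: ZZCZZ
R(17)+Z(25): 42≡16 → Q
E(4)+Z(25): 29≡3 → D
O(14)+C(2): 16 → Q
G(6)+Z(25): 31≡5 → F
P(15)+Z(25): 40≡14 → O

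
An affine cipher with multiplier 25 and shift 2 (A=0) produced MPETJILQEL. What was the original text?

The inverse of 25 mod 26 is 25, since 25·25=625≡1. Apply D(y)=25·(y−2) mod 26:
M(12): 25·(12−2)=250≡16 → Q
P(15): 25·(15−2)=325≡13 → N
E(4): 25·(4−2)=50≡24 → Y
T(19): 25·(19−2)=425≡9 → J
J(9): 25·(9−2)=175≡19 → T
I(8): 25·(8−2)=150≡20 → U
L(11): 25·(11−2)=225≡17 → R
Q(16): 25·(16−2)=350≡12 → M
E(4): 25·(4−2)=50≡24 → Y
L(11): 25·(11−2)=225≡17 → R

QNYJTURMYR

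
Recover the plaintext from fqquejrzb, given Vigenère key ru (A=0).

owzanpafk

Repeat the key across the ciphertext: rurururur
f(5)−r(17): -12≡14 → o
q(16)−u(20): -4≡22 → w
q(16)−r(17): -1≡25 → z
u(20)−u(20): 0 → a
e(4)−r(17): -13≡13 → n
j(9)−u(20): -11≡15 → p
r(17)−r(17): 0 → a
z(25)−u(20): 5 → f
b(1)−r(17): -16≡10 → k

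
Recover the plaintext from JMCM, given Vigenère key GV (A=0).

DRWR

Repeat the key across the ciphertext: GVGV
J(9)−G(6): 3 → D
M(12)−V(21): -9≡17 → R
C(2)−G(6): -4≡22 → W
M(12)−V(21): -9≡17 → R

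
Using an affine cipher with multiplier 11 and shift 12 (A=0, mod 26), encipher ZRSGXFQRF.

BRCAFPGRP

Z(25): 11·25+12=287≡1 → B
R(17): 11·17+12=199≡17 → R
S(18): 11·18+12=210≡2 → C
G(6): 11·6+12=78≡0 → A
X(23): 11·23+12=265≡5 → F
F(5): 11·5+12=67≡15 → P
Q(16): 11·16+12=188≡6 → G
R(17): 11·17+12=199≡17 → R
F(5): 11·5+12=67≡15 → P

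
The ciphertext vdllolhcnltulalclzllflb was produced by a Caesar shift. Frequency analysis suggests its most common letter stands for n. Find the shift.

24

The most frequent ciphertext letter is l (appears 10 times).
l is position 11; n is position 13.
Shift = -2≡24.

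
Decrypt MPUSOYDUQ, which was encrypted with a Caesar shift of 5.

M(12): 12−5=7 → H
P(15): 15−5=10 → K
U(20): 20−5=15 → P
S(18): 18−5=13 → N
O(14): 14−5=9 → J
Y(24): 24−5=19 → T
D(3): 3−5=-2≡24 → Y
U(20): 20−5=15 → P
Q(16): 16−5=11 → L

HKPNJTYPL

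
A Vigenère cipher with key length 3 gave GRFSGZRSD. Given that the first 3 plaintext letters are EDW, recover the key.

Subtract each crib letter from the matching ciphertext letter (mod 26):
G(6)−E(4)=2 → C
R(17)−D(3)=14 → O
F(5)−W(22)=-17≡9 → J

COJ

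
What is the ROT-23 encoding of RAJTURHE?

R(17): 17+23=40≡14 → O
A(0): 0+23=23 → X
J(9): 9+23=32≡6 → G
T(19): 19+23=42≡16 → Q
U(20): 20+23=43≡17 → R
R(17): 17+23=40≡14 → O
H(7): 7+23=30≡4 → E
E(4): 4+23=27≡1 → B

OXGQROEB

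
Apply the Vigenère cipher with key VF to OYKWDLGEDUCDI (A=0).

Repeat the key across the message: VFVFVFVFVFVFV
O(14)+V(21): 35≡9 → J
Y(24)+F(5): 29≡3 → D
K(10)+V(21): 31≡5 → F
W(22)+F(5): 27≡1 → B
D(3)+V(21): 24 → Y
L(11)+F(5): 16 → Q
G(6)+V(21): 27≡1 → B
E(4)+F(5): 9 → J
D(3)+V(21): 24 → Y
U(20)+F(5): 25 → Z
C(2)+V(21): 23 → X
D(3)+F(5): 8 → I
I(8)+V(21): 29≡3 → D

JDFBYQBJYZXID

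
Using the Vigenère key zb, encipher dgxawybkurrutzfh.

chwbvzaltsqvsaei

Repeat the key across the message: zbzbzbzbzbzbzbzb
d(3)+z(25): 28≡2 → c
g(6)+b(1): 7 → h
x(23)+z(25): 48≡22 → w
a(0)+b(1): 1 → b
w(22)+z(25): 47≡21 → v
y(24)+b(1): 25 → z
b(1)+z(25): 26≡0 → a
k(10)+b(1): 11 → l
u(20)+z(25): 45≡19 → t
r(17)+b(1): 18 → s
r(17)+z(25): 42≡16 → q
u(20)+b(1): 21 → v
t(19)+z(25): 44≡18 → s
z(25)+b(1): 26≡0 → a
f(5)+z(25): 30≡4 → e
h(7)+b(1): 8 → i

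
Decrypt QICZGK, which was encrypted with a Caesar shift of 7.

Q(16): 16−7=9 → J
I(8): 8−7=1 → B
C(2): 2−7=-5≡21 → V
Z(25): 25−7=18 → S
G(6): 6−7=-1≡25 → Z
K(10): 10−7=3 → D

JBVSZD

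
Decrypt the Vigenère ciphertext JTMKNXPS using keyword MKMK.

Repeat the key across the ciphertext: MKMKMKMK
J(9)−M(12): -3≡23 → X
T(19)−K(10): 9 → J
M(12)−M(12): 0 → A
K(10)−K(10): 0 → A
N(13)−M(12): 1 → B
X(23)−K(10): 13 → N
P(15)−M(12): 3 → D
S(18)−K(10): 8 → I

XJAABNDI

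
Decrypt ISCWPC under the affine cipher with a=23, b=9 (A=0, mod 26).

JXLNYL

The inverse of 23 mod 26 is 17, since 23·17=391≡1. Apply D(y)=17·(y−9) mod 26:
I(8): 17·(8−9)=-17≡9 → J
S(18): 17·(18−9)=153≡23 → X
C(2): 17·(2−9)=-119≡11 → L
W(22): 17·(22−9)=221≡13 → N
P(15): 17·(15−9)=102≡24 → Y
C(2): 17·(2−9)=-119≡11 → L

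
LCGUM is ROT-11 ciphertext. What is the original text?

L(11): 11−11=0 → A
C(2): 2−11=-9≡17 → R
G(6): 6−11=-5≡21 → V
U(20): 20−11=9 → J
M(12): 12−11=1 → B

ARVJB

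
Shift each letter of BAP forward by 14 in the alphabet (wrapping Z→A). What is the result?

B(1): 1+14=15 → P
A(0): 0+14=14 → O
P(15): 15+14=29≡3 → D

POD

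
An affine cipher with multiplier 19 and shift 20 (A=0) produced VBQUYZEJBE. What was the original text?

LZIASDGJZG

The inverse of 19 mod 26 is 11, since 19·11=209≡1. Apply D(y)=11·(y−20) mod 26:
V(21): 11·(21−20)=11 → L
B(1): 11·(1−20)=-209≡25 → Z
Q(16): 11·(16−20)=-44≡8 → I
U(20): 11·(20−20)=0 → A
Y(24): 11·(24−20)=44≡18 → S
Z(25): 11·(25−20)=55≡3 → D
E(4): 11·(4−20)=-176≡6 → G
J(9): 11·(9−20)=-121≡9 → J
B(1): 11·(1−20)=-209≡25 → Z
E(4): 11·(4−20)=-176≡6 → G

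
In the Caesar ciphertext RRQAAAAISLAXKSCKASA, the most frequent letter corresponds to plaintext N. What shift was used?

13

The most frequent ciphertext letter is A (appears 7 times).
A is position 0; N is position 13.
Shift = -13≡13.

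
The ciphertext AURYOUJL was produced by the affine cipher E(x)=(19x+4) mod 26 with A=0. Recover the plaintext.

The inverse of 19 mod 26 is 11, since 19·11=209≡1. Apply D(y)=11·(y−4) mod 26:
A(0): 11·(0−4)=-44≡8 → I
U(20): 11·(20−4)=176≡20 → U
R(17): 11·(17−4)=143≡13 → N
Y(24): 11·(24−4)=220≡12 → M
O(14): 11·(14−4)=110≡6 → G
U(20): 11·(20−4)=176≡20 → U
J(9): 11·(9−4)=55≡3 → D
L(11): 11·(11−4)=77≡25 → Z

IUNMGUDZ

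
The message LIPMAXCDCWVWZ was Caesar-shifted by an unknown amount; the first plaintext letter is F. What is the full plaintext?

FCJGURWXWQPQT

From the crib: L(11)−F(5)=6, so the shift is 6.
Subtract 6 from each ciphertext letter:
L(11): 11−6=5 → F
I(8): 8−6=2 → C
P(15): 15−6=9 → J
M(12): 12−6=6 → G
A(0): 0−6=-6≡20 → U
X(23): 23−6=17 → R
C(2): 2−6=-4≡22 → W
D(3): 3−6=-3≡23 → X
C(2): 2−6=-4≡22 → W
W(22): 22−6=16 → Q
V(21): 21−6=15 → P
W(22): 22−6=16 → Q
Z(25): 25−6=19 → T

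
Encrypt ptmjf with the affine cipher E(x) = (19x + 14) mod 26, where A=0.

p(15): 19·15+14=299≡13 → n
t(19): 19·19+14=375≡11 → l
m(12): 19·12+14=242≡8 → i
j(9): 19·9+14=185≡3 → d
f(5): 19·5+14=109≡5 → f

nlidf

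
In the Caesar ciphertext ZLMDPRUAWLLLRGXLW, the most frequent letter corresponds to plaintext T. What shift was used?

18

The most frequent ciphertext letter is L (appears 5 times).
L is position 11; T is position 19.
Shift = -8≡18.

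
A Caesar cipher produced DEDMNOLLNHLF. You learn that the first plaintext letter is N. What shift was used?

16

From the crib: D(3)−N(13)=-10≡16, so the shift is 16.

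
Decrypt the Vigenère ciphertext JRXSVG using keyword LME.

YFTHJC

Repeat the key across the ciphertext: LMELME
J(9)−L(11): -2≡24 → Y
R(17)−M(12): 5 → F
X(23)−E(4): 19 → T
S(18)−L(11): 7 → H
V(21)−M(12): 9 → J
G(6)−E(4): 2 → C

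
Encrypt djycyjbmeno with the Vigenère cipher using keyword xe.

Repeat the key across the message: xexexexexex
d(3)+x(23): 26≡0 → a
j(9)+e(4): 13 → n
y(24)+x(23): 47≡21 → v
c(2)+e(4): 6 → g
y(24)+x(23): 47≡21 → v
j(9)+e(4): 13 → n
b(1)+x(23): 24 → y
m(12)+e(4): 16 → q
e(4)+x(23): 27≡1 → b
n(13)+e(4): 17 → r
o(14)+x(23): 37≡11 → l

anvgvnyqbrl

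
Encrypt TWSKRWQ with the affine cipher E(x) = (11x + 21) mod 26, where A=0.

WDLBADP

T(19): 11·19+21=230≡22 → W
W(22): 11·22+21=263≡3 → D
S(18): 11·18+21=219≡11 → L
K(10): 11·10+21=131≡1 → B
R(17): 11·17+21=208≡0 → A
W(22): 11·22+21=263≡3 → D
Q(16): 11·16+21=197≡15 → P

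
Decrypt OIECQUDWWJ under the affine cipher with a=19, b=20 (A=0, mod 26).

The inverse of 19 mod 26 is 11, since 19·11=209≡1. Apply D(y)=11·(y−20) mod 26:
O(14): 11·(14−20)=-66≡12 → M
I(8): 11·(8−20)=-132≡24 → Y
E(4): 11·(4−20)=-176≡6 → G
C(2): 11·(2−20)=-198≡10 → K
Q(16): 11·(16−20)=-44≡8 → I
U(20): 11·(20−20)=0 → A
D(3): 11·(3−20)=-187≡21 → V
W(22): 11·(22−20)=22 → W
W(22): 11·(22−20)=22 → W
J(9): 11·(9−20)=-121≡9 → J

MYGKIAVWWJ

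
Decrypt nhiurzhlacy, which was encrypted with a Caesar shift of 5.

n(13): 13−5=8 → i
h(7): 7−5=2 → c
i(8): 8−5=3 → d
u(20): 20−5=15 → p
r(17): 17−5=12 → m
z(25): 25−5=20 → u
h(7): 7−5=2 → c
l(11): 11−5=6 → g
a(0): 0−5=-5≡21 → v
c(2): 2−5=-3≡23 → x
y(24): 24−5=19 → t

icdpmucgvxt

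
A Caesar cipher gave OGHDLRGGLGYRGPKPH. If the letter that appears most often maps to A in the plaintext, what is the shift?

6

The most frequent ciphertext letter is G (appears 5 times).
G is position 6; A is position 0.
Shift = 6.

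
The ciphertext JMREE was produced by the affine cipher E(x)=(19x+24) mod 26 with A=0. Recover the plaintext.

The inverse of 19 mod 26 is 11, since 19·11=209≡1. Apply D(y)=11·(y−24) mod 26:
J(9): 11·(9−24)=-165≡17 → R
M(12): 11·(12−24)=-132≡24 → Y
R(17): 11·(17−24)=-77≡1 → B
E(4): 11·(4−24)=-220≡14 → O
E(4): 11·(4−24)=-220≡14 → O

RYBOO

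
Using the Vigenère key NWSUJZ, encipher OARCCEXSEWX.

Repeat the key across the message: NWSUJZNWSUJ
O(14)+N(13): 27≡1 → B
A(0)+W(22): 22 → W
R(17)+S(18): 35≡9 → J
C(2)+U(20): 22 → W
C(2)+J(9): 11 → L
E(4)+Z(25): 29≡3 → D
X(23)+N(13): 36≡10 → K
S(18)+W(22): 40≡14 → O
E(4)+S(18): 22 → W
W(22)+U(20): 42≡16 → Q
X(23)+J(9): 32≡6 → G

BWJWLDKOWQG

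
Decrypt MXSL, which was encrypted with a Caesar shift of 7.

FQLE

M(12): 12−7=5 → F
X(23): 23−7=16 → Q
S(18): 18−7=11 → L
L(11): 11−7=4 → E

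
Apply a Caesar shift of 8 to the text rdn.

r(17): 17+8=25 → z
d(3): 3+8=11 → l
n(13): 13+8=21 → v

zlv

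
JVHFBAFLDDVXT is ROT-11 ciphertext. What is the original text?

YKWUQPUASSKMI

J(9): 9−11=-2≡24 → Y
V(21): 21−11=10 → K
H(7): 7−11=-4≡22 → W
F(5): 5−11=-6≡20 → U
B(1): 1−11=-10≡16 → Q
A(0): 0−11=-11≡15 → P
F(5): 5−11=-6≡20 → U
L(11): 11−11=0 → A
D(3): 3−11=-8≡18 → S
D(3): 3−11=-8≡18 → S
V(21): 21−11=10 → K
X(23): 23−11=12 → M
T(19): 19−11=8 → I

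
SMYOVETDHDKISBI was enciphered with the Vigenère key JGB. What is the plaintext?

JGXFPDKXGUEHJVH

Repeat the key across the ciphertext: JGBJGBJGBJGBJGB
S(18)−J(9): 9 → J
M(12)−G(6): 6 → G
Y(24)−B(1): 23 → X
O(14)−J(9): 5 → F
V(21)−G(6): 15 → P
E(4)−B(1): 3 → D
T(19)−J(9): 10 → K
D(3)−G(6): -3≡23 → X
H(7)−B(1): 6 → G
D(3)−J(9): -6≡20 → U
K(10)−G(6): 4 → E
I(8)−B(1): 7 → H
S(18)−J(9): 9 → J
B(1)−G(6): -5≡21 → V
I(8)−B(1): 7 → H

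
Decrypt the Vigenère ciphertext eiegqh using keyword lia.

Repeat the key across the ciphertext: lialia
e(4)−l(11): -7≡19 → t
i(8)−i(8): 0 → a
e(4)−a(0): 4 → e
g(6)−l(11): -5≡21 → v
q(16)−i(8): 8 → i
h(7)−a(0): 7 → h

taevih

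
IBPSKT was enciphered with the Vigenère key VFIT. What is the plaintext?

Repeat the key across the ciphertext: VFITVF
I(8)−V(21): -13≡13 → N
B(1)−F(5): -4≡22 → W
P(15)−I(8): 7 → H
S(18)−T(19): -1≡25 → Z
K(10)−V(21): -11≡15 → P
T(19)−F(5): 14 → O

NWHZPO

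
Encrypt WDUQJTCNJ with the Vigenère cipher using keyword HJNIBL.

Repeat the key across the message: HJNIBLHJN
W(22)+H(7): 29≡3 → D
D(3)+J(9): 12 → M
U(20)+N(13): 33≡7 → H
Q(16)+I(8): 24 → Y
J(9)+B(1): 10 → K
T(19)+L(11): 30≡4 → E
C(2)+H(7): 9 → J
N(13)+J(9): 22 → W
J(9)+N(13): 22 → W

DMHYKEJWW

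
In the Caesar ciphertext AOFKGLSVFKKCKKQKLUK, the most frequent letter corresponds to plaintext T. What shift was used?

17

The most frequent ciphertext letter is K (appears 7 times).
K is position 10; T is position 19.
Shift = -9≡17.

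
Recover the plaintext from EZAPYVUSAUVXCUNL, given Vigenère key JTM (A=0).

VGOGFJLZOLCLTBBC

Repeat the key across the ciphertext: JTMJTMJTMJTMJTMJ
E(4)−J(9): -5≡21 → V
Z(25)−T(19): 6 → G
A(0)−M(12): -12≡14 → O
P(15)−J(9): 6 → G
Y(24)−T(19): 5 → F
V(21)−M(12): 9 → J
U(20)−J(9): 11 → L
S(18)−T(19): -1≡25 → Z
A(0)−M(12): -12≡14 → O
U(20)−J(9): 11 → L
V(21)−T(19): 2 → C
X(23)−M(12): 11 → L
C(2)−J(9): -7≡19 → T
U(20)−T(19): 1 → B
N(13)−M(12): 1 → B
L(11)−J(9): 2 → C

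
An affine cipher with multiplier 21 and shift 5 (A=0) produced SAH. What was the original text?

The inverse of 21 mod 26 is 5, since 21·5=105≡1. Apply D(y)=5·(y−5) mod 26:
S(18): 5·(18−5)=65≡13 → N
A(0): 5·(0−5)=-25≡1 → B
H(7): 5·(7−5)=10 → K

NBK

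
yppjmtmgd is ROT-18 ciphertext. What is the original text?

gxxrubuol

y(24): 24−18=6 → g
p(15): 15−18=-3≡23 → x
p(15): 15−18=-3≡23 → x
j(9): 9−18=-9≡17 → r
m(12): 12−18=-6≡20 → u
t(19): 19−18=1 → b
m(12): 12−18=-6≡20 → u
g(6): 6−18=-12≡14 → o
d(3): 3−18=-15≡11 → l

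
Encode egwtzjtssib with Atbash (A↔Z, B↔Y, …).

e(4) → v(21)
g(6) → t(19)
w(22) → d(3)
t(19) → g(6)
z(25) → a(0)
j(9) → q(16)
t(19) → g(6)
s(18) → h(7)
s(18) → h(7)
i(8) → r(17)
b(1) → y(24)

vtdgaqghhry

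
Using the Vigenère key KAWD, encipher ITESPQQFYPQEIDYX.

Repeat the key across the message: KAWDKAWDKAWDKAWD
I(8)+K(10): 18 → S
T(19)+A(0): 19 → T
E(4)+W(22): 26≡0 → A
S(18)+D(3): 21 → V
P(15)+K(10): 25 → Z
Q(16)+A(0): 16 → Q
Q(16)+W(22): 38≡12 → M
F(5)+D(3): 8 → I
Y(24)+K(10): 34≡8 → I
P(15)+A(0): 15 → P
Q(16)+W(22): 38≡12 → M
E(4)+D(3): 7 → H
I(8)+K(10): 18 → S
D(3)+A(0): 3 → D
Y(24)+W(22): 46≡20 → U
X(23)+D(3): 26≡0 → A

STAVZQMIIPMHSDUA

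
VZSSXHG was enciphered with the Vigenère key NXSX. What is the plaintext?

Repeat the key across the ciphertext: NXSXNXS
V(21)−N(13): 8 → I
Z(25)−X(23): 2 → C
S(18)−S(18): 0 → A
S(18)−X(23): -5≡21 → V
X(23)−N(13): 10 → K
H(7)−X(23): -16≡10 → K
G(6)−S(18): -12≡14 → O

ICAVKKO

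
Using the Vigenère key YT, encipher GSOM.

Repeat the key across the message: YTYT
G(6)+Y(24): 30≡4 → E
S(18)+T(19): 37≡11 → L
O(14)+Y(24): 38≡12 → M
M(12)+T(19): 31≡5 → F

ELMF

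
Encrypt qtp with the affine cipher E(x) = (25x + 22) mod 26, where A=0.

q(16): 25·16+22=422≡6 → g
t(19): 25·19+22=497≡3 → d
p(15): 25·15+22=397≡7 → h

gdh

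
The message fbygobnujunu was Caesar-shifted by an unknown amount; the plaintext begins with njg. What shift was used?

18

From the crib: f(5)−n(13)=-8≡18, so the shift is 18.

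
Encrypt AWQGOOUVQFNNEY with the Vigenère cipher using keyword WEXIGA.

Repeat the key across the message: WEXIGAWEXIGAWE
A(0)+W(22): 22 → W
W(22)+E(4): 26≡0 → A
Q(16)+X(23): 39≡13 → N
G(6)+I(8): 14 → O
O(14)+G(6): 20 → U
O(14)+A(0): 14 → O
U(20)+W(22): 42≡16 → Q
V(21)+E(4): 25 → Z
Q(16)+X(23): 39≡13 → N
F(5)+I(8): 13 → N
N(13)+G(6): 19 → T
N(13)+A(0): 13 → N
E(4)+W(22): 26≡0 → A
Y(24)+E(4): 28≡2 → C

WANOUOQZNNTNAC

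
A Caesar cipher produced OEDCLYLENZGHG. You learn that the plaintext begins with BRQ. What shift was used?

13

From the crib: O(14)−B(1)=13, so the shift is 13.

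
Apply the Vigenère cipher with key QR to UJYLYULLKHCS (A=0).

Repeat the key across the message: QRQRQRQRQRQR
U(20)+Q(16): 36≡10 → K
J(9)+R(17): 26≡0 → A
Y(24)+Q(16): 40≡14 → O
L(11)+R(17): 28≡2 → C
Y(24)+Q(16): 40≡14 → O
U(20)+R(17): 37≡11 → L
L(11)+Q(16): 27≡1 → B
L(11)+R(17): 28≡2 → C
K(10)+Q(16): 26≡0 → A
H(7)+R(17): 24 → Y
C(2)+Q(16): 18 → S
S(18)+R(17): 35≡9 → J

KAOCOLBCAYSJ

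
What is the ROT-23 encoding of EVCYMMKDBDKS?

E(4): 4+23=27≡1 → B
V(21): 21+23=44≡18 → S
C(2): 2+23=25 → Z
Y(24): 24+23=47≡21 → V
M(12): 12+23=35≡9 → J
M(12): 12+23=35≡9 → J
K(10): 10+23=33≡7 → H
D(3): 3+23=26≡0 → A
B(1): 1+23=24 → Y
D(3): 3+23=26≡0 → A
K(10): 10+23=33≡7 → H
S(18): 18+23=41≡15 → P

BSZVJJHAYAHP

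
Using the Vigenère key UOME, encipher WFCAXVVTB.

Repeat the key across the message: UOMEUOMEU
W(22)+U(20): 42≡16 → Q
F(5)+O(14): 19 → T
C(2)+M(12): 14 → O
A(0)+E(4): 4 → E
X(23)+U(20): 43≡17 → R
V(21)+O(14): 35≡9 → J
V(21)+M(12): 33≡7 → H
T(19)+E(4): 23 → X
B(1)+U(20): 21 → V

QTOERJHXV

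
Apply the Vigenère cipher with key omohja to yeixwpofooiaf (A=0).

mqwefpcrcvrat

Repeat the key across the message: omohjaomohjao
y(24)+o(14): 38≡12 → m
e(4)+m(12): 16 → q
i(8)+o(14): 22 → w
x(23)+h(7): 30≡4 → e
w(22)+j(9): 31≡5 → f
p(15)+a(0): 15 → p
o(14)+o(14): 28≡2 → c
f(5)+m(12): 17 → r
o(14)+o(14): 28≡2 → c
o(14)+h(7): 21 → v
i(8)+j(9): 17 → r
a(0)+a(0): 0 → a
f(5)+o(14): 19 → t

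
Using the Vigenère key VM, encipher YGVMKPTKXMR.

TSQYFBOWSYM

Repeat the key across the message: VMVMVMVMVMV
Y(24)+V(21): 45≡19 → T
G(6)+M(12): 18 → S
V(21)+V(21): 42≡16 → Q
M(12)+M(12): 24 → Y
K(10)+V(21): 31≡5 → F
P(15)+M(12): 27≡1 → B
T(19)+V(21): 40≡14 → O
K(10)+M(12): 22 → W
X(23)+V(21): 44≡18 → S
M(12)+M(12): 24 → Y
R(17)+V(21): 38≡12 → M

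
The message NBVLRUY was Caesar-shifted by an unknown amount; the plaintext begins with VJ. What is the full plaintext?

From the crib: N(13)−V(21)=-8≡18, so the shift is 18.
Subtract 18 from each ciphertext letter:
N(13): 13−18=-5≡21 → V
B(1): 1−18=-17≡9 → J
V(21): 21−18=3 → D
L(11): 11−18=-7≡19 → T
R(17): 17−18=-1≡25 → Z
U(20): 20−18=2 → C
Y(24): 24−18=6 → G

VJDTZCG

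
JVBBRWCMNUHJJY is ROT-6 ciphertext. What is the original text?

DPVVLQWGHOBDDS

J(9): 9−6=3 → D
V(21): 21−6=15 → P
B(1): 1−6=-5≡21 → V
B(1): 1−6=-5≡21 → V
R(17): 17−6=11 → L
W(22): 22−6=16 → Q
C(2): 2−6=-4≡22 → W
M(12): 12−6=6 → G
N(13): 13−6=7 → H
U(20): 20−6=14 → O
H(7): 7−6=1 → B
J(9): 9−6=3 → D
J(9): 9−6=3 → D
Y(24): 24−6=18 → S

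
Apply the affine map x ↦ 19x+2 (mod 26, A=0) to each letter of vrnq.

v(21): 19·21+2=401≡11 → l
r(17): 19·17+2=325≡13 → n
n(13): 19·13+2=249≡15 → p
q(16): 19·16+2=306≡20 → u

lnpu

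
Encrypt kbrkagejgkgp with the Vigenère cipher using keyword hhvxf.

rimhfnledpnw

Repeat the key across the message: hhvxfhhvxfhh
k(10)+h(7): 17 → r
b(1)+h(7): 8 → i
r(17)+v(21): 38≡12 → m
k(10)+x(23): 33≡7 → h
a(0)+f(5): 5 → f
g(6)+h(7): 13 → n
e(4)+h(7): 11 → l
j(9)+v(21): 30≡4 → e
g(6)+x(23): 29≡3 → d
k(10)+f(5): 15 → p
g(6)+h(7): 13 → n
p(15)+h(7): 22 → w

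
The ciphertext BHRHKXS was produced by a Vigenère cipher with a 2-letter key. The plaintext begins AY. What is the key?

BJ

Subtract each crib letter from the matching ciphertext letter (mod 26):
B(1)−A(0)=1 → B
H(7)−Y(24)=-17≡9 → J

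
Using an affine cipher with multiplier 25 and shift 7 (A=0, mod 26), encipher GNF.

G(6): 25·6+7=157≡1 → B
N(13): 25·13+7=332≡20 → U
F(5): 25·5+7=132≡2 → C

BUC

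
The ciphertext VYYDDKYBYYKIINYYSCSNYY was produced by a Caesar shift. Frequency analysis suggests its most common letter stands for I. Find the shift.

The most frequent ciphertext letter is Y (appears 9 times).
Y is position 24; I is position 8.
Shift = 16.

16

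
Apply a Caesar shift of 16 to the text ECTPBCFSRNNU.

USJFRSVIHDDK

E(4): 4+16=20 → U
C(2): 2+16=18 → S
T(19): 19+16=35≡9 → J
P(15): 15+16=31≡5 → F
B(1): 1+16=17 → R
C(2): 2+16=18 → S
F(5): 5+16=21 → V
S(18): 18+16=34≡8 → I
R(17): 17+16=33≡7 → H
N(13): 13+16=29≡3 → D
N(13): 13+16=29≡3 → D
U(20): 20+16=36≡10 → K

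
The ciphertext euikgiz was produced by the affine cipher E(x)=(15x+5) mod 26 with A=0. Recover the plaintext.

The inverse of 15 mod 26 is 7, since 15·7=105≡1. Apply D(y)=7·(y−5) mod 26:
e(4): 7·(4−5)=-7≡19 → t
u(20): 7·(20−5)=105≡1 → b
i(8): 7·(8−5)=21 → v
k(10): 7·(10−5)=35≡9 → j
g(6): 7·(6−5)=7 → h
i(8): 7·(8−5)=21 → v
z(25): 7·(25−5)=140≡10 → k

tbvjhvk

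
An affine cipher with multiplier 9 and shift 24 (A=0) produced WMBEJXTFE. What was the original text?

UQJSHXLVS

The inverse of 9 mod 26 is 3, since 9·3=27≡1. Apply D(y)=3·(y−24) mod 26:
W(22): 3·(22−24)=-6≡20 → U
M(12): 3·(12−24)=-36≡16 → Q
B(1): 3·(1−24)=-69≡9 → J
E(4): 3·(4−24)=-60≡18 → S
J(9): 3·(9−24)=-45≡7 → H
X(23): 3·(23−24)=-3≡23 → X
T(19): 3·(19−24)=-15≡11 → L
F(5): 3·(5−24)=-57≡21 → V
E(4): 3·(4−24)=-60≡18 → S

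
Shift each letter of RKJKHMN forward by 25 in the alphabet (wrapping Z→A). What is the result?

R(17): 17+25=42≡16 → Q
K(10): 10+25=35≡9 → J
J(9): 9+25=34≡8 → I
K(10): 10+25=35≡9 → J
H(7): 7+25=32≡6 → G
M(12): 12+25=37≡11 → L
N(13): 13+25=38≡12 → M

QJIJGLM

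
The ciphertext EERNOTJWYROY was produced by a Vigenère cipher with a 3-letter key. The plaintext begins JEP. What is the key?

VAC

Subtract each crib letter from the matching ciphertext letter (mod 26):
E(4)−J(9)=-5≡21 → V
E(4)−E(4)=0 → A
R(17)−P(15)=2 → C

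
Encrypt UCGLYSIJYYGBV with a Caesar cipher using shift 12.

U(20): 20+12=32≡6 → G
C(2): 2+12=14 → O
G(6): 6+12=18 → S
L(11): 11+12=23 → X
Y(24): 24+12=36≡10 → K
S(18): 18+12=30≡4 → E
I(8): 8+12=20 → U
J(9): 9+12=21 → V
Y(24): 24+12=36≡10 → K
Y(24): 24+12=36≡10 → K
G(6): 6+12=18 → S
B(1): 1+12=13 → N
V(21): 21+12=33≡7 → H

GOSXKEUVKKSNH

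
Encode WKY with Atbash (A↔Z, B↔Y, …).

W(22) → D(3)
K(10) → P(15)
Y(24) → B(1)

DPB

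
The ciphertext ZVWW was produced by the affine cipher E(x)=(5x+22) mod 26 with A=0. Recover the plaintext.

The inverse of 5 mod 26 is 21, since 5·21=105≡1. Apply D(y)=21·(y−22) mod 26:
Z(25): 21·(25−22)=63≡11 → L
V(21): 21·(21−22)=-21≡5 → F
W(22): 21·(22−22)=0 → A
W(22): 21·(22−22)=0 → A

LFAA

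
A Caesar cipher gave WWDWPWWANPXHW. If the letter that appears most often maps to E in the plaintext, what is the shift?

The most frequent ciphertext letter is W (appears 6 times).
W is position 22; E is position 4.
Shift = 18.

18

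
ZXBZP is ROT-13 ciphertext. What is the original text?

Z(25): 25−13=12 → M
X(23): 23−13=10 → K
B(1): 1−13=-12≡14 → O
Z(25): 25−13=12 → M
P(15): 15−13=2 → C

MKOMC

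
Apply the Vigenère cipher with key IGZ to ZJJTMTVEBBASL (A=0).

Repeat the key across the message: IGZIGZIGZIGZI
Z(25)+I(8): 33≡7 → H
J(9)+G(6): 15 → P
J(9)+Z(25): 34≡8 → I
T(19)+I(8): 27≡1 → B
M(12)+G(6): 18 → S
T(19)+Z(25): 44≡18 → S
V(21)+I(8): 29≡3 → D
E(4)+G(6): 10 → K
B(1)+Z(25): 26≡0 → A
B(1)+I(8): 9 → J
A(0)+G(6): 6 → G
S(18)+Z(25): 43≡17 → R
L(11)+I(8): 19 → T

HPIBSSDKAJGRT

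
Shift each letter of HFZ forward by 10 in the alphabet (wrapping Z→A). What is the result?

RPJ

H(7): 7+10=17 → R
F(5): 5+10=15 → P
Z(25): 25+10=35≡9 → J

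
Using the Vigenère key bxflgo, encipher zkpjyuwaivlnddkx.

Repeat the key across the message: bxflgobxflgobxfl
z(25)+b(1): 26≡0 → a
k(10)+x(23): 33≡7 → h
p(15)+f(5): 20 → u
j(9)+l(11): 20 → u
y(24)+g(6): 30≡4 → e
u(20)+o(14): 34≡8 → i
w(22)+b(1): 23 → x
a(0)+x(23): 23 → x
i(8)+f(5): 13 → n
v(21)+l(11): 32≡6 → g
l(11)+g(6): 17 → r
n(13)+o(14): 27≡1 → b
d(3)+b(1): 4 → e
d(3)+x(23): 26≡0 → a
k(10)+f(5): 15 → p
x(23)+l(11): 34≡8 → i

ahuueixxngrbeapi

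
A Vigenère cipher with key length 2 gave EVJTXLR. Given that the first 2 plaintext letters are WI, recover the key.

Subtract each crib letter from the matching ciphertext letter (mod 26):
E(4)−W(22)=-18≡8 → I
V(21)−I(8)=13 → N

IN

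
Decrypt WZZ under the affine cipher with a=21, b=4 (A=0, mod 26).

MBB

The inverse of 21 mod 26 is 5, since 21·5=105≡1. Apply D(y)=5·(y−4) mod 26:
W(22): 5·(22−4)=90≡12 → M
Z(25): 5·(25−4)=105≡1 → B
Z(25): 5·(25−4)=105≡1 → B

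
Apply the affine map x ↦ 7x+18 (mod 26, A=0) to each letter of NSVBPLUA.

FOJZTRCS

N(13): 7·13+18=109≡5 → F
S(18): 7·18+18=144≡14 → O
V(21): 7·21+18=165≡9 → J
B(1): 7·1+18=25 → Z
P(15): 7·15+18=123≡19 → T
L(11): 7·11+18=95≡17 → R
U(20): 7·20+18=158≡2 → C
A(0): 7·0+18=18 → S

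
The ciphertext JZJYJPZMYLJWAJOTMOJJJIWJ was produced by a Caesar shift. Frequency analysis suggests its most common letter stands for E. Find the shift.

The most frequent ciphertext letter is J (appears 9 times).
J is position 9; E is position 4.
Shift = 5.

5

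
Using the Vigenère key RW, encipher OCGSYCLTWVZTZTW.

Repeat the key across the message: RWRWRWRWRWRWRWR
O(14)+R(17): 31≡5 → F
C(2)+W(22): 24 → Y
G(6)+R(17): 23 → X
S(18)+W(22): 40≡14 → O
Y(24)+R(17): 41≡15 → P
C(2)+W(22): 24 → Y
L(11)+R(17): 28≡2 → C
T(19)+W(22): 41≡15 → P
W(22)+R(17): 39≡13 → N
V(21)+W(22): 43≡17 → R
Z(25)+R(17): 42≡16 → Q
T(19)+W(22): 41≡15 → P
Z(25)+R(17): 42≡16 → Q
T(19)+W(22): 41≡15 → P
W(22)+R(17): 39≡13 → N

FYXOPYCPNRQPQPN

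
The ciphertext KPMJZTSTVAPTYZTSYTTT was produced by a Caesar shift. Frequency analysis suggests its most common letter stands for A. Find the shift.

19

The most frequent ciphertext letter is T (appears 7 times).
T is position 19; A is position 0.
Shift = 19.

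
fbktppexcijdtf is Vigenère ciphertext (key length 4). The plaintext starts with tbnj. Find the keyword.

Subtract each crib letter from the matching ciphertext letter (mod 26):
f(5)−t(19)=-14≡12 → m
b(1)−b(1)=0 → a
k(10)−n(13)=-3≡23 → x
t(19)−j(9)=10 → k

maxk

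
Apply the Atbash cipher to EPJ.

E(4) → V(21)
P(15) → K(10)
J(9) → Q(16)

VKQ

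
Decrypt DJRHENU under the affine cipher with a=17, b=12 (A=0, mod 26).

BJLPYXC

The inverse of 17 mod 26 is 23, since 17·23=391≡1. Apply D(y)=23·(y−12) mod 26:
D(3): 23·(3−12)=-207≡1 → B
J(9): 23·(9−12)=-69≡9 → J
R(17): 23·(17−12)=115≡11 → L
H(7): 23·(7−12)=-115≡15 → P
E(4): 23·(4−12)=-184≡24 → Y
N(13): 23·(13−12)=23 → X
U(20): 23·(20−12)=184≡2 → C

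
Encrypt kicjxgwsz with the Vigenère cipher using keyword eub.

ocdnrhama

Repeat the key across the message: eubeubeub
k(10)+e(4): 14 → o
i(8)+u(20): 28≡2 → c
c(2)+b(1): 3 → d
j(9)+e(4): 13 → n
x(23)+u(20): 43≡17 → r
g(6)+b(1): 7 → h
w(22)+e(4): 26≡0 → a
s(18)+u(20): 38≡12 → m
z(25)+b(1): 26≡0 → a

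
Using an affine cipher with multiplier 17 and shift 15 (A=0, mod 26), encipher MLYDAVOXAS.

M(12): 17·12+15=219≡11 → L
L(11): 17·11+15=202≡20 → U
Y(24): 17·24+15=423≡7 → H
D(3): 17·3+15=66≡14 → O
A(0): 17·0+15=15 → P
V(21): 17·21+15=372≡8 → I
O(14): 17·14+15=253≡19 → T
X(23): 17·23+15=406≡16 → Q
A(0): 17·0+15=15 → P
S(18): 17·18+15=321≡9 → J

LUHOPITQPJ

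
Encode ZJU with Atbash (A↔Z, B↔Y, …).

AQF

Z(25) → A(0)
J(9) → Q(16)
U(20) → F(5)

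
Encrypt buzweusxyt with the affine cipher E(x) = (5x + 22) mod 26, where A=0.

b(1): 5·1+22=27≡1 → b
u(20): 5·20+22=122≡18 → s
z(25): 5·25+22=147≡17 → r
w(22): 5·22+22=132≡2 → c
e(4): 5·4+22=42≡16 → q
u(20): 5·20+22=122≡18 → s
s(18): 5·18+22=112≡8 → i
x(23): 5·23+22=137≡7 → h
y(24): 5·24+22=142≡12 → m
t(19): 5·19+22=117≡13 → n

bsrcqsihmn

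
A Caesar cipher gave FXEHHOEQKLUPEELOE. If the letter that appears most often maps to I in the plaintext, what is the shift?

22

The most frequent ciphertext letter is E (appears 5 times).
E is position 4; I is position 8.
Shift = -4≡22.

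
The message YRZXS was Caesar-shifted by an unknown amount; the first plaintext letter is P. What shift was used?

From the crib: Y(24)−P(15)=9, so the shift is 9.

9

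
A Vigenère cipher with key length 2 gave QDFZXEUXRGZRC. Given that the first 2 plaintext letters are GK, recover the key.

KT

Subtract each crib letter from the matching ciphertext letter (mod 26):
Q(16)−G(6)=10 → K
D(3)−K(10)=-7≡19 → T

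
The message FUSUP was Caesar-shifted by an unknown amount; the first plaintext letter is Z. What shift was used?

From the crib: F(5)−Z(25)=-20≡6, so the shift is 6.

6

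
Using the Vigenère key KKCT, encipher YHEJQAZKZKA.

Repeat the key across the message: KKCTKKCTKKC
Y(24)+K(10): 34≡8 → I
H(7)+K(10): 17 → R
E(4)+C(2): 6 → G
J(9)+T(19): 28≡2 → C
Q(16)+K(10): 26≡0 → A
A(0)+K(10): 10 → K
Z(25)+C(2): 27≡1 → B
K(10)+T(19): 29≡3 → D
Z(25)+K(10): 35≡9 → J
K(10)+K(10): 20 → U
A(0)+C(2): 2 → C

IRGCAKBDJUC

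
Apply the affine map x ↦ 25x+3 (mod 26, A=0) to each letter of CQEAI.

BNZDV

C(2): 25·2+3=53≡1 → B
Q(16): 25·16+3=403≡13 → N
E(4): 25·4+3=103≡25 → Z
A(0): 25·0+3=3 → D
I(8): 25·8+3=203≡21 → V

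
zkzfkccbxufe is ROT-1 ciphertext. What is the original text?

yjyejbbawted

z(25): 25−1=24 → y
k(10): 10−1=9 → j
z(25): 25−1=24 → y
f(5): 5−1=4 → e
k(10): 10−1=9 → j
c(2): 2−1=1 → b
c(2): 2−1=1 → b
b(1): 1−1=0 → a
x(23): 23−1=22 → w
u(20): 20−1=19 → t
f(5): 5−1=4 → e
e(4): 4−1=3 → d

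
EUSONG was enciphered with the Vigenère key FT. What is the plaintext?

Repeat the key across the ciphertext: FTFTFT
E(4)−F(5): -1≡25 → Z
U(20)−T(19): 1 → B
S(18)−F(5): 13 → N
O(14)−T(19): -5≡21 → V
N(13)−F(5): 8 → I
G(6)−T(19): -13≡13 → N

ZBNVIN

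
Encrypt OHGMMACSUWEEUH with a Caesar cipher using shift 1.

PIHNNBDTVXFFVI

O(14): 14+1=15 → P
H(7): 7+1=8 → I
G(6): 6+1=7 → H
M(12): 12+1=13 → N
M(12): 12+1=13 → N
A(0): 0+1=1 → B
C(2): 2+1=3 → D
S(18): 18+1=19 → T
U(20): 20+1=21 → V
W(22): 22+1=23 → X
E(4): 4+1=5 → F
E(4): 4+1=5 → F
U(20): 20+1=21 → V
H(7): 7+1=8 → I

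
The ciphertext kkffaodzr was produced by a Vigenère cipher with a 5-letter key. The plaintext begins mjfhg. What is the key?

ybayu

Subtract each crib letter from the matching ciphertext letter (mod 26):
k(10)−m(12)=-2≡24 → y
k(10)−j(9)=1 → b
f(5)−f(5)=0 → a
f(5)−h(7)=-2≡24 → y
a(0)−g(6)=-6≡20 → u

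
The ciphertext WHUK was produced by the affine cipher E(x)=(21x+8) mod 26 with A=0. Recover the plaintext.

The inverse of 21 mod 26 is 5, since 21·5=105≡1. Apply D(y)=5·(y−8) mod 26:
W(22): 5·(22−8)=70≡18 → S
H(7): 5·(7−8)=-5≡21 → V
U(20): 5·(20−8)=60≡8 → I
K(10): 5·(10−8)=10 → K

SVIK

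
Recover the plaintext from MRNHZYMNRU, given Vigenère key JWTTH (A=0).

Repeat the key across the ciphertext: JWTTHJWTTH
M(12)−J(9): 3 → D
R(17)−W(22): -5≡21 → V
N(13)−T(19): -6≡20 → U
H(7)−T(19): -12≡14 → O
Z(25)−H(7): 18 → S
Y(24)−J(9): 15 → P
M(12)−W(22): -10≡16 → Q
N(13)−T(19): -6≡20 → U
R(17)−T(19): -2≡24 → Y
U(20)−H(7): 13 → N

DVUOSPQUYN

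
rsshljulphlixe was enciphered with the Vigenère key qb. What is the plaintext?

brcgviekzgvhhd

Repeat the key across the ciphertext: qbqbqbqbqbqbqb
r(17)−q(16): 1 → b
s(18)−b(1): 17 → r
s(18)−q(16): 2 → c
h(7)−b(1): 6 → g
l(11)−q(16): -5≡21 → v
j(9)−b(1): 8 → i
u(20)−q(16): 4 → e
l(11)−b(1): 10 → k
p(15)−q(16): -1≡25 → z
h(7)−b(1): 6 → g
l(11)−q(16): -5≡21 → v
i(8)−b(1): 7 → h
x(23)−q(16): 7 → h
e(4)−b(1): 3 → d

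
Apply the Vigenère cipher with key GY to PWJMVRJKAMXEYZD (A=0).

VUPKBPPIGKDCEXJ

Repeat the key across the message: GYGYGYGYGYGYGYG
P(15)+G(6): 21 → V
W(22)+Y(24): 46≡20 → U
J(9)+G(6): 15 → P
M(12)+Y(24): 36≡10 → K
V(21)+G(6): 27≡1 → B
R(17)+Y(24): 41≡15 → P
J(9)+G(6): 15 → P
K(10)+Y(24): 34≡8 → I
A(0)+G(6): 6 → G
M(12)+Y(24): 36≡10 → K
X(23)+G(6): 29≡3 → D
E(4)+Y(24): 28≡2 → C
Y(24)+G(6): 30≡4 → E
Z(25)+Y(24): 49≡23 → X
D(3)+G(6): 9 → J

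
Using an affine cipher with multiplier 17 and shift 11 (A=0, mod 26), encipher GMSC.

JHFT

G(6): 17·6+11=113≡9 → J
M(12): 17·12+11=215≡7 → H
S(18): 17·18+11=317≡5 → F
C(2): 17·2+11=45≡19 → T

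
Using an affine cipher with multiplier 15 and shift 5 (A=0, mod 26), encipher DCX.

YJM

D(3): 15·3+5=50≡24 → Y
C(2): 15·2+5=35≡9 → J
X(23): 15·23+5=350≡12 → M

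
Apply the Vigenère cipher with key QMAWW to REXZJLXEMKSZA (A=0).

HQXVFBJEIGILA

Repeat the key across the message: QMAWWQMAWWQMA
R(17)+Q(16): 33≡7 → H
E(4)+M(12): 16 → Q
X(23)+A(0): 23 → X
Z(25)+W(22): 47≡21 → V
J(9)+W(22): 31≡5 → F
L(11)+Q(16): 27≡1 → B
X(23)+M(12): 35≡9 → J
E(4)+A(0): 4 → E
M(12)+W(22): 34≡8 → I
K(10)+W(22): 32≡6 → G
S(18)+Q(16): 34≡8 → I
Z(25)+M(12): 37≡11 → L
A(0)+A(0): 0 → A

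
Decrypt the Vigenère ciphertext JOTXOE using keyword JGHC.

Repeat the key across the ciphertext: JGHCJG
J(9)−J(9): 0 → A
O(14)−G(6): 8 → I
T(19)−H(7): 12 → M
X(23)−C(2): 21 → V
O(14)−J(9): 5 → F
E(4)−G(6): -2≡24 → Y

AIMVFY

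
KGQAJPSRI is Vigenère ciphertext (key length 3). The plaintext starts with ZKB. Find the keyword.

LWP

Subtract each crib letter from the matching ciphertext letter (mod 26):
K(10)−Z(25)=-15≡11 → L
G(6)−K(10)=-4≡22 → W
Q(16)−B(1)=15 → P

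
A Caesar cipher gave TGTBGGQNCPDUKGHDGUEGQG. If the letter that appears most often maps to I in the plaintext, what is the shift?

The most frequent ciphertext letter is G (appears 7 times).
G is position 6; I is position 8.
Shift = -2≡24.

24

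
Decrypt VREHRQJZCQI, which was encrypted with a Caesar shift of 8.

NJWZJIBRUIA

V(21): 21−8=13 → N
R(17): 17−8=9 → J
E(4): 4−8=-4≡22 → W
H(7): 7−8=-1≡25 → Z
R(17): 17−8=9 → J
Q(16): 16−8=8 → I
J(9): 9−8=1 → B
Z(25): 25−8=17 → R
C(2): 2−8=-6≡20 → U
Q(16): 16−8=8 → I
I(8): 8−8=0 → A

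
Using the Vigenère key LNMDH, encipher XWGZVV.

Repeat the key across the message: LNMDHL
X(23)+L(11): 34≡8 → I
W(22)+N(13): 35≡9 → J
G(6)+M(12): 18 → S
Z(25)+D(3): 28≡2 → C
V(21)+H(7): 28≡2 → C
V(21)+L(11): 32≡6 → G

IJSCCG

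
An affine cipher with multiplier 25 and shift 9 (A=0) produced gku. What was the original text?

The inverse of 25 mod 26 is 25, since 25·25=625≡1. Apply D(y)=25·(y−9) mod 26:
g(6): 25·(6−9)=-75≡3 → d
k(10): 25·(10−9)=25 → z
u(20): 25·(20−9)=275≡15 → p

dzp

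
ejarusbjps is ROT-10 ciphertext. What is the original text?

e(4): 4−10=-6≡20 → u
j(9): 9−10=-1≡25 → z
a(0): 0−10=-10≡16 → q
r(17): 17−10=7 → h
u(20): 20−10=10 → k
s(18): 18−10=8 → i
b(1): 1−10=-9≡17 → r
j(9): 9−10=-1≡25 → z
p(15): 15−10=5 → f
s(18): 18−10=8 → i

uzqhkirzfi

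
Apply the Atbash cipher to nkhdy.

mpswb

n(13) → m(12)
k(10) → p(15)
h(7) → s(18)
d(3) → w(22)
y(24) → b(1)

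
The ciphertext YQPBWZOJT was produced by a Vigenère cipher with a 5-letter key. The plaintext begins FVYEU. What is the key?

Subtract each crib letter from the matching ciphertext letter (mod 26):
Y(24)−F(5)=19 → T
Q(16)−V(21)=-5≡21 → V
P(15)−Y(24)=-9≡17 → R
B(1)−E(4)=-3≡23 → X
W(22)−U(20)=2 → C

TVRXC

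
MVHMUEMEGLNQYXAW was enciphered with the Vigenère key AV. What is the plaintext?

Repeat the key across the ciphertext: AVAVAVAVAVAVAVAV
M(12)−A(0): 12 → M
V(21)−V(21): 0 → A
H(7)−A(0): 7 → H
M(12)−V(21): -9≡17 → R
U(20)−A(0): 20 → U
E(4)−V(21): -17≡9 → J
M(12)−A(0): 12 → M
E(4)−V(21): -17≡9 → J
G(6)−A(0): 6 → G
L(11)−V(21): -10≡16 → Q
N(13)−A(0): 13 → N
Q(16)−V(21): -5≡21 → V
Y(24)−A(0): 24 → Y
X(23)−V(21): 2 → C
A(0)−A(0): 0 → A
W(22)−V(21): 1 → B

MAHRUJMJGQNVYCAB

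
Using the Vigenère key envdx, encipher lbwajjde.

Repeat the key across the message: envdxenv
l(11)+e(4): 15 → p
b(1)+n(13): 14 → o
w(22)+v(21): 43≡17 → r
a(0)+d(3): 3 → d
j(9)+x(23): 32≡6 → g
j(9)+e(4): 13 → n
d(3)+n(13): 16 → q
e(4)+v(21): 25 → z

pordgnqz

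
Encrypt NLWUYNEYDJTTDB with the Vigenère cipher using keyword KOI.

XZEEMVOMLTHBNP

Repeat the key across the message: KOIKOIKOIKOIKO
N(13)+K(10): 23 → X
L(11)+O(14): 25 → Z
W(22)+I(8): 30≡4 → E
U(20)+K(10): 30≡4 → E
Y(24)+O(14): 38≡12 → M
N(13)+I(8): 21 → V
E(4)+K(10): 14 → O
Y(24)+O(14): 38≡12 → M
D(3)+I(8): 11 → L
J(9)+K(10): 19 → T
T(19)+O(14): 33≡7 → H
T(19)+I(8): 27≡1 → B
D(3)+K(10): 13 → N
B(1)+O(14): 15 → P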